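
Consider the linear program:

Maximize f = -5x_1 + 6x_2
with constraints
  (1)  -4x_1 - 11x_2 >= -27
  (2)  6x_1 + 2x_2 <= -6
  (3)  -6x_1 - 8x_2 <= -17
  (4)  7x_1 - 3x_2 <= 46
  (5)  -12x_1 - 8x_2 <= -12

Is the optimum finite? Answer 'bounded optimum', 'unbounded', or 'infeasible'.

infeasible

The boundaries -4x_1 - 11x_2 = -27 and 7x_1 - 3x_2 = 46 meet at (587/89, 5/89), but that point violates 6x_1 + 2x_2 ≤ -6. Every candidate vertex is excluded by some other constraint, so the feasible region is empty.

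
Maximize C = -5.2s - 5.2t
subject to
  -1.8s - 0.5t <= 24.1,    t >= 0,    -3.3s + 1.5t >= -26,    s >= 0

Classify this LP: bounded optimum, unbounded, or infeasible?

bounded optimum

Extreme points and C = -5.2s - 5.2t:
  (260/33, 0) → C = -1352/33
  (0, 0) → C = 0
The feasible region has finitely many vertices and no improving ray; the maximum is 0 at (0, 0).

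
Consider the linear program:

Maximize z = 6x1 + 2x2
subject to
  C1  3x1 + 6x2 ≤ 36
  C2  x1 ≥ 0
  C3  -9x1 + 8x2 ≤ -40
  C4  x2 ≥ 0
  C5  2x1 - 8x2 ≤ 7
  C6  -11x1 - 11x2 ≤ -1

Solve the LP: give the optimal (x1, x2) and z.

Corner points and z = 6x1 + 2x2:
  (88/13, 34/13) → z = 596/13
  (55/6, 17/12) → z = 347/6
  (33/7, 17/56) → z = 809/28

The binding constraints are 3x1 + 6x2 = 36 and 2x1 - 8x2 = 7.
Solving simultaneously gives x1 = 55/6, x2 = 17/12.

x1 = 55/6, x2 = 17/12, maximum z = 347/6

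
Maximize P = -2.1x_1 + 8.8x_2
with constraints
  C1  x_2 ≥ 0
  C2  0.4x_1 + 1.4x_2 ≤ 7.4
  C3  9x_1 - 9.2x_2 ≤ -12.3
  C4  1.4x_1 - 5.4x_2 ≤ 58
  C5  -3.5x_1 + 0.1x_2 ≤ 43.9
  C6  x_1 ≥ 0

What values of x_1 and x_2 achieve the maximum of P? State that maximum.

Vertices and P = -2.1x_1 + 8.8x_2:
  (2543/814, 1788/407) → P = 52257/1628
  (0, 37/7) → P = 1628/35
  (0, 123/92) → P = 1353/115

At the optimal vertex, 0.4x_1 + 1.4x_2 = 7.4 and x_1 = 0.
Solving simultaneously gives x_1 = 0, x_2 = 37/7.

x_1 = 0, x_2 = 37/7, maximum P = 1628/35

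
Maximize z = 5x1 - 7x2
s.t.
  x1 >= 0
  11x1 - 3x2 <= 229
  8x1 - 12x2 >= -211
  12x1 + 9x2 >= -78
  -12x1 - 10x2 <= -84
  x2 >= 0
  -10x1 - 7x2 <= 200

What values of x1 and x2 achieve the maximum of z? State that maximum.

Corner points and z = 5x1 - 7x2:
  (0, 211/12) → z = -1477/12
  (0, 42/5) → z = -294/5
  (1127/36, 4153/108) → z = -6083/54
  (229/11, 0) → z = 1145/11
  (7, 0) → z = 35

x1 = 229/11, x2 = 0, maximum z = 1145/11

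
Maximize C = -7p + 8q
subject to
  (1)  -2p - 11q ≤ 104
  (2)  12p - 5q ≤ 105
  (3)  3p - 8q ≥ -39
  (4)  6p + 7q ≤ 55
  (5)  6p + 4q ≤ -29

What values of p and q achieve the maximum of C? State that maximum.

p = -1261/49, q = -234/49, maximum C = 6955/49

Corner points and C = -7p + 8q:
  (-1261/49, -234/49) → C = 6955/49
  (97/58, -283/29) → C = -5207/58
  (-97/15, 49/20) → C = 973/15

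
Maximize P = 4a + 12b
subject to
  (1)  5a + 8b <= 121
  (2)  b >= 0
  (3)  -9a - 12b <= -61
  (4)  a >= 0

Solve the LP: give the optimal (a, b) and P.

a = 0, b = 121/8, maximum P = 363/2

Feasible corners and P = 4a + 12b:
  (121/5, 0) → P = 484/5
  (0, 121/8) → P = 363/2
  (61/9, 0) → P = 244/9
  (0, 61/12) → P = 61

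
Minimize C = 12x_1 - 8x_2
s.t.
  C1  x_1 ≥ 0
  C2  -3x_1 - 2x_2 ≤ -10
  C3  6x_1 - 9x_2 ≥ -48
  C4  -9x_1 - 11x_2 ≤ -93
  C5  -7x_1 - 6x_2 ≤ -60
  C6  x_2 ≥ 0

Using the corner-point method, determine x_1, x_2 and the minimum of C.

x_1 = 28/11, x_2 = 232/33, minimum C = -848/33

The feasible region is unbounded (it extends along (3, 2), (1, 0)), but C strictly increases along every unbounded feasible direction, so there is no improving ray and the minimum is attained at a vertex.

The optimum lies where 6x_1 - 9x_2 = -48 and -7x_1 - 6x_2 = -60.
Solving simultaneously gives x_1 = 28/11, x_2 = 232/33.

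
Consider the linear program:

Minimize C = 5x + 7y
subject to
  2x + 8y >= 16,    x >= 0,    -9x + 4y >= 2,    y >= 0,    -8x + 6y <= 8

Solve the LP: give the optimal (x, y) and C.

x = 8/19, y = 36/19, minimum C = 292/19

Vertices and C = 5x + 7y:
  (3/5, 37/20) → C = 319/20
  (8/19, 36/19) → C = 292/19
  (10/11, 28/11) → C = 246/11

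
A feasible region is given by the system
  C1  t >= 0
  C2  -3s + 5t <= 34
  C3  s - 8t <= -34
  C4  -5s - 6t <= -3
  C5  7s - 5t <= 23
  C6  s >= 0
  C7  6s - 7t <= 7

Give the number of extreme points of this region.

Of the 21 pairwise boundary intersections, those satisfying every inequality are:
  (57/4, 307/20)
  (0, 34/5)
  (118/17, 87/17)
  (0, 17/4)

4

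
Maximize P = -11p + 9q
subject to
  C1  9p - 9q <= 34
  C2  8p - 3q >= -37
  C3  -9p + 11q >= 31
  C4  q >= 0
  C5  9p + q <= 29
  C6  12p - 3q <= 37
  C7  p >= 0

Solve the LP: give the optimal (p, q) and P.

Corner points and P = -11p + 9q:
  (10/7, 113/7) → P = 907/7
  (0, 37/3) → P = 111
  (8/3, 5) → P = 47/3
  (0, 31/11) → P = 279/11

p = 10/7, q = 113/7, maximum P = 907/7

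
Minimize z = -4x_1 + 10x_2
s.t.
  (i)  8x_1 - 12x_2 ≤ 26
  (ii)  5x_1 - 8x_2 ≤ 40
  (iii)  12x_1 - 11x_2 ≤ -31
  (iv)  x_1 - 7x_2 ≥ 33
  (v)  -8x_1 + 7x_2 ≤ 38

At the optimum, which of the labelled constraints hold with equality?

Corner points and z = -4x_1 + 10x_2:
  (-47/4, -10) → z = -53
  (-319/20, -64/5) → z = -321/5
  (-580/73, -427/73) → z = -1950/73
  (-71/7, -302/49) → z = -1032/49

The minimum is at (-319/20, -64/5). Substituting into each constraint, equality holds for (i) and (v); the remaining constraints have slack.

(i) and (v)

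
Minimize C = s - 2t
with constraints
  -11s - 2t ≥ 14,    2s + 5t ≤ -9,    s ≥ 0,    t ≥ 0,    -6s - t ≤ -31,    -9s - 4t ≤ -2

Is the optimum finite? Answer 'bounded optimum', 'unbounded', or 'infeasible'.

The boundaries -6s - t = -31 and -9s - 4t = -2 meet at (122/15, -89/5), but that point violates -11s - 2t ≥ 14. Every candidate vertex is excluded by some other constraint, so the feasible region is empty.

infeasible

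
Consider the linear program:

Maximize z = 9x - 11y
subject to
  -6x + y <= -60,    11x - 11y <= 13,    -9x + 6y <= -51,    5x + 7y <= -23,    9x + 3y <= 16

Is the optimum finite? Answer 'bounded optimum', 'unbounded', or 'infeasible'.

infeasible

The boundaries -6x + y = -60 and 9x + 3y = 16 meet at (196/27, -148/9), but that point violates 11x - 11y ≤ 13. Every candidate vertex is excluded by some other constraint, so the feasible region is empty.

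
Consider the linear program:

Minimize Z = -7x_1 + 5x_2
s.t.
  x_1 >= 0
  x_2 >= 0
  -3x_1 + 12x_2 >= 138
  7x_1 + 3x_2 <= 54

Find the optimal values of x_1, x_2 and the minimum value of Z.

x_1 = 78/31, x_2 = 376/31, minimum Z = 1334/31

Feasible corners and Z = -7x_1 + 5x_2:
  (0, 23/2) → Z = 115/2
  (0, 18) → Z = 90
  (78/31, 376/31) → Z = 1334/31

The binding constraints are -3x_1 + 12x_2 = 138 and 7x_1 + 3x_2 = 54.
Solving simultaneously gives x_1 = 78/31, x_2 = 376/31.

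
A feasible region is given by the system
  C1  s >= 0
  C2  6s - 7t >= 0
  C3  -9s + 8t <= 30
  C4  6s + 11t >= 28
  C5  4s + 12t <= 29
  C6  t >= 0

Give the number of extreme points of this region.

Of the 15 pairwise boundary intersections, those satisfying every inequality are:
  (49/27, 14/9)
  (203/100, 87/50)
  (14/3, 0)
  (29/4, 0)

4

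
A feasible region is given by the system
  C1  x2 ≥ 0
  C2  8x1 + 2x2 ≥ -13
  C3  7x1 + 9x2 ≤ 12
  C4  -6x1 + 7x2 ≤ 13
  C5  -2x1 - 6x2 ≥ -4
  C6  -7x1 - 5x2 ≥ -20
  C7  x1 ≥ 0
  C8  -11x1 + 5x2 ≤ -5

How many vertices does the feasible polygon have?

4

Intersecting each pair of boundary lines and keeping only the points that satisfy every inequality leaves:
  (12/7, 0)
  (5/11, 0)
  (3/2, 1/6)
  (25/38, 17/38)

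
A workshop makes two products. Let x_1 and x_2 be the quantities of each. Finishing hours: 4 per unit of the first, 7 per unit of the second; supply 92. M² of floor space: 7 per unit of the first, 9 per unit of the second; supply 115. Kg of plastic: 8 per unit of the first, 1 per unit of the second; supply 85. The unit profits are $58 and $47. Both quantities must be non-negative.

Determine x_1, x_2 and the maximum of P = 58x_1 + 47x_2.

x_1 = 10, x_2 = 5, maximum P = 815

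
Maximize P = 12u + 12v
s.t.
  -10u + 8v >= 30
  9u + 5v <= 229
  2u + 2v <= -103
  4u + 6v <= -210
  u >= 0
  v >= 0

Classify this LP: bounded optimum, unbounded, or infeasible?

infeasible

The boundaries 4u + 6v = -210 and v = 0 meet at (-105/2, 0), but that point violates u ≥ 0. Every candidate vertex is excluded by some other constraint, so the feasible region is empty.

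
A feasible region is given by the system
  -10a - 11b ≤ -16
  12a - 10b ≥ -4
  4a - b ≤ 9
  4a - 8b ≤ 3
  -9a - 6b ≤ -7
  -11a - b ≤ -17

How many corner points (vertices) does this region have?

4

Intersecting each pair of boundary lines and keeping only the points that satisfy every inequality leaves:
  (47/14, 31/7)
  (83/61, 124/61)
  (69/28, 6/7)
  (139/92, 35/92)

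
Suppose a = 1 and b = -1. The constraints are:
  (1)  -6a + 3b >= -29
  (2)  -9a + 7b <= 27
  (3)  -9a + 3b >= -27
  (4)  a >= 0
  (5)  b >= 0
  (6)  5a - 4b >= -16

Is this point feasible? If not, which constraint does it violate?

Constraint (5): b = -1, which is not ≥ 0. All other constraints are satisfied.

not feasible — violates (5)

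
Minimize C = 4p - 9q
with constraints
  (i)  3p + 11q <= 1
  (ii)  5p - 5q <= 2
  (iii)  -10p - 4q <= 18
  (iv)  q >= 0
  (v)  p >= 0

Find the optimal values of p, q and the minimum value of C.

Feasible corners and C = 4p - 9q:
  (1/3, 0) → C = 4/3
  (0, 1/11) → C = -9/11
  (0, 0) → C = 0

p = 0, q = 1/11, minimum C = -9/11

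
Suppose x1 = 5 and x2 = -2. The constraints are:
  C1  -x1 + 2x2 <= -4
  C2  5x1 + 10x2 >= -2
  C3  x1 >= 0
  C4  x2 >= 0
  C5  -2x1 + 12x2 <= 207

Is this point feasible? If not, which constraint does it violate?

not feasible — violates C4

Constraint C4: x2 = -2, which is not ≥ 0. All other constraints are satisfied.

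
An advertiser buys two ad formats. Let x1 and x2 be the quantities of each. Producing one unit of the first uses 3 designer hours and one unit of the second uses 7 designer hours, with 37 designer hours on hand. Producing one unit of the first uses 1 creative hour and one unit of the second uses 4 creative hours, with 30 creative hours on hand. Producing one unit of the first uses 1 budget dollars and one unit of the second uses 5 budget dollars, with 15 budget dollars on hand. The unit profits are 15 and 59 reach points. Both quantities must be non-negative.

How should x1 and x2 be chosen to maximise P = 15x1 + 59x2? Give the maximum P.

Feasible corners and P = 15x1 + 59x2:
  (0, 0) → P = 0
  (0, 3) → P = 177
  (37/3, 0) → P = 185
  (10, 1) → P = 209

x1 = 10, x2 = 1, maximum P = 209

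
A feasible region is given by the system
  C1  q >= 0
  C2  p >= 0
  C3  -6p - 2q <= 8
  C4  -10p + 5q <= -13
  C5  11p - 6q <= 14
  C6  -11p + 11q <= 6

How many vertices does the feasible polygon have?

The feasible vertices (each the meet of two boundaries and inside every other half-plane) are:
  (8/5, 3/5)
  (173/55, 203/55)
  (38/11, 4)

3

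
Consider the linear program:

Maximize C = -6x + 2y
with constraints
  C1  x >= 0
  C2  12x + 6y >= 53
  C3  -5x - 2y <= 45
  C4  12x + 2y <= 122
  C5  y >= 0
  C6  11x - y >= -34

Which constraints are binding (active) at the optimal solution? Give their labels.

C4 and C6

Extreme points and C = -6x + 2y:
  (0, 53/6) → C = 53/3
  (0, 34) → C = 68
  (53/12, 0) → C = -53/2
  (61/6, 0) → C = -61
  (27/17, 875/17) → C = 1588/17

The maximum is at (27/17, 875/17). Substituting into each constraint, equality holds for C4 and C6; the remaining constraints have slack.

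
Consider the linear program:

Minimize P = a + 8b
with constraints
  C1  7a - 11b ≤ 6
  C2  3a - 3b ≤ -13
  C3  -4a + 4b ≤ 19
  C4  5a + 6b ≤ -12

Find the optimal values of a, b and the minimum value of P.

Extreme points and P = a + 8b:
  (-161/12, -109/12) → P = -1033/12
  (-233/16, -157/16) → P = -1489/16
  (-38/11, 29/33) → P = 118/33
  (-81/22, 47/44) → P = 107/22

The optimum lies where 7a - 11b = 6 and -4a + 4b = 19.
Solving simultaneously gives a = -233/16, b = -157/16.

a = -233/16, b = -157/16, minimum P = -1489/16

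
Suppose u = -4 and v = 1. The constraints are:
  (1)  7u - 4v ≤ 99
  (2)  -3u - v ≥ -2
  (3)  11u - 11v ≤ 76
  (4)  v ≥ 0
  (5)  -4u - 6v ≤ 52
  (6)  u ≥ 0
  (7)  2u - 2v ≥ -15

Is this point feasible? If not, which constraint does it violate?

not feasible — violates (6)

Constraint (6): u = -4, which is not ≥ 0. All other constraints are satisfied.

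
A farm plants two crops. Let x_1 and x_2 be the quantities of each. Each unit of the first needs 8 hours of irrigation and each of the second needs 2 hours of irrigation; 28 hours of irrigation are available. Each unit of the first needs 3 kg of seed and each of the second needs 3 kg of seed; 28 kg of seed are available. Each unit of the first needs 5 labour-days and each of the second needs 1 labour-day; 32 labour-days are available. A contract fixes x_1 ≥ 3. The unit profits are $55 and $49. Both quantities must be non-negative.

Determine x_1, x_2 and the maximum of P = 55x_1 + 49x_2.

x_1 = 3, x_2 = 2, maximum P = 263

Feasible corners and P = 55x_1 + 49x_2:
  (7/2, 0) → P = 385/2
  (3, 0) → P = 165
  (3, 2) → P = 263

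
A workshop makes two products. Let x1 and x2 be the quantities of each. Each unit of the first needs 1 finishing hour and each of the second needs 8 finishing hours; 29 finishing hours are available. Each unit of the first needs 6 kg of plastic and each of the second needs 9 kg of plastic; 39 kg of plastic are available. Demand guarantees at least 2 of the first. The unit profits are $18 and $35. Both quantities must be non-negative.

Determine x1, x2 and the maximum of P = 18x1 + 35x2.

Vertices and P = 18x1 + 35x2:
  (13/2, 0) → P = 117
  (2, 0) → P = 36
  (2, 3) → P = 141

The binding constraints are 6x1 + 9x2 = 39 and x1 = 2.
Solving simultaneously gives x1 = 2, x2 = 3.

x1 = 2, x2 = 3, maximum P = 141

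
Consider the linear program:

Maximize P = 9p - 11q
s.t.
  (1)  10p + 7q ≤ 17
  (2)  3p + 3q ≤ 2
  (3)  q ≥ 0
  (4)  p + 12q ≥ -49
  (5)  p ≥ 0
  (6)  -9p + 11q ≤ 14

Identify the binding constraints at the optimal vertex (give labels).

(2) and (3)

Vertices and P = 9p - 11q:
  (2/3, 0) → P = 6
  (0, 2/3) → P = -22/3
  (0, 0) → P = 0

The maximum is at (2/3, 0). Substituting into each constraint, equality holds for (2) and (3); the remaining constraints have slack.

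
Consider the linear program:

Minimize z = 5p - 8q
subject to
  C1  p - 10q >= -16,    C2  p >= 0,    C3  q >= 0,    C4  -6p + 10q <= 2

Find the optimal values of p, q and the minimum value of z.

Extreme points and z = 5p - 8q:
  (14/5, 47/25) → z = -26/25
  (0, 0) → z = 0
  (0, 1/5) → z = -8/5
The feasible region is unbounded (it extends along (10, 1), (1, 0)), but z strictly increases along every unbounded feasible direction, so there is no improving ray and the minimum is attained at a vertex.

At the optimal vertex, p = 0 and -6p + 10q = 2.
Solving simultaneously gives p = 0, q = 1/5.

p = 0, q = 1/5, minimum z = -8/5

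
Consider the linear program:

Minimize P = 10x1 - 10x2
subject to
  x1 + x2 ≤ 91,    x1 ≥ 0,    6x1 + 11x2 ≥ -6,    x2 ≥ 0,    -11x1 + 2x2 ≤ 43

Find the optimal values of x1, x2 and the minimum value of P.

x1 = 139/13, x2 = 1044/13, minimum P = -9050/13

Extreme points and P = 10x1 - 10x2:
  (91, 0) → P = 910
  (139/13, 1044/13) → P = -9050/13
  (0, 0) → P = 0
  (0, 43/2) → P = -215

The binding constraints are x1 + x2 = 91 and -11x1 + 2x2 = 43.
Solving simultaneously gives x1 = 139/13, x2 = 1044/13.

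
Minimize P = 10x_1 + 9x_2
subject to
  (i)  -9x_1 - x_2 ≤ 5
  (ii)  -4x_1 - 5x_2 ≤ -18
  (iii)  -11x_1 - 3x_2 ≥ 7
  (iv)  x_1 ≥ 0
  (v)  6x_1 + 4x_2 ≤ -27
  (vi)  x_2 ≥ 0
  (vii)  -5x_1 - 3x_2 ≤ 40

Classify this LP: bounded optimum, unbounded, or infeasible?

The boundaries x_2 = 0 and -5x_1 - 3x_2 = 40 meet at (-8, 0), but that point violates -9x_1 - x_2 ≤ 5. Every candidate vertex is excluded by some other constraint, so the feasible region is empty.

infeasible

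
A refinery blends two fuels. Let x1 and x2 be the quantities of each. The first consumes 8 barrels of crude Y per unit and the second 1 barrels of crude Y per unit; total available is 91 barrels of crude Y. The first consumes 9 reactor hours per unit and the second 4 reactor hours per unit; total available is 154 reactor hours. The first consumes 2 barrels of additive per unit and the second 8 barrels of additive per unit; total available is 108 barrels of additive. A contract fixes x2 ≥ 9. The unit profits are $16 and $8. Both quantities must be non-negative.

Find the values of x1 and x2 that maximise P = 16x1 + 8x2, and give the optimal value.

The optimum lies where 8x1 + x2 = 91 and 2x1 + 8x2 = 108.
Solving simultaneously gives x1 = 10, x2 = 11.

x1 = 10, x2 = 11, maximum P = 248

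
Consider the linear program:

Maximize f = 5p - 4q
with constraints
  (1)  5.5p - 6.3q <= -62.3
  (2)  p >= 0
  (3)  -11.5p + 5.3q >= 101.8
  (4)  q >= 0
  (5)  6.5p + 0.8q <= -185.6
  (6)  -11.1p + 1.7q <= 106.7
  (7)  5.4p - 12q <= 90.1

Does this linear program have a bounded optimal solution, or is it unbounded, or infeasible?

infeasible

The boundaries p = 0 and -11.5p + 5.3q = 101.8 meet at (0, 1018/53), but that point violates 6.5p + 0.8q ≤ -185.6. Every candidate vertex is excluded by some other constraint, so the feasible region is empty.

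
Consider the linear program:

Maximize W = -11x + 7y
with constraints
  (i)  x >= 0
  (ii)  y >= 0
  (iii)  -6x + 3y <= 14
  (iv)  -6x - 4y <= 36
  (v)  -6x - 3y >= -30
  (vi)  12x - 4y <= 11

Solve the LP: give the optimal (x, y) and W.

Vertices and W = -11x + 7y:
  (0, 0) → W = 0
  (0, 14/3) → W = 98/3
  (11/12, 0) → W = -121/12
  (4/3, 22/3) → W = 110/3
  (51/20, 49/10) → W = 25/4

The optimum lies where -6x + 3y = 14 and -6x - 3y = -30.
Solving simultaneously gives x = 4/3, y = 22/3.

x = 4/3, y = 22/3, maximum W = 110/3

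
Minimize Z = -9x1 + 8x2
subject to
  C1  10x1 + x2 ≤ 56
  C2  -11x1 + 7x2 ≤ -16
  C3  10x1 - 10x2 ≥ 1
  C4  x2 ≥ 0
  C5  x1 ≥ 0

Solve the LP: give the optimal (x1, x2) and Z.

Extreme points and Z = -9x1 + 8x2:
  (51/10, 5) → Z = -59/10
  (28/5, 0) → Z = -252/5
  (153/40, 149/40) → Z = -37/8
  (16/11, 0) → Z = -144/11

The binding constraints are 10x1 + x2 = 56 and x2 = 0.
Solving simultaneously gives x1 = 28/5, x2 = 0.

x1 = 28/5, x2 = 0, minimum Z = -252/5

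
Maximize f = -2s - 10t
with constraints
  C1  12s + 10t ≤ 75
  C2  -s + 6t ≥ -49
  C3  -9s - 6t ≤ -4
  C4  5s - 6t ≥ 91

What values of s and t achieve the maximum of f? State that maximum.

s = 21/2, t = -77/12, maximum f = 259/6

Feasible corners and f = -2s - 10t:
  (470/41, -513/82) → f = 1625/41
  (680/61, -717/122) → f = 2225/61
  (21/2, -77/12) → f = 259/6

The binding constraints are -s + 6t = -49 and 5s - 6t = 91.
Solving simultaneously gives s = 21/2, t = -77/12.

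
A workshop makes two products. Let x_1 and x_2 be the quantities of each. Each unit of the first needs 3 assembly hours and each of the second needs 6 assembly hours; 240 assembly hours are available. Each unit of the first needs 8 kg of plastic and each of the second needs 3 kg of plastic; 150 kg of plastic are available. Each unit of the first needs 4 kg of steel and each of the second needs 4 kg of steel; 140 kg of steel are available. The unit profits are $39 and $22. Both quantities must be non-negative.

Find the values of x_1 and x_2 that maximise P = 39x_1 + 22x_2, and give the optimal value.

x_1 = 9, x_2 = 26, maximum P = 923

Feasible corners and P = 39x_1 + 22x_2:
  (0, 0) → P = 0
  (0, 35) → P = 770
  (75/4, 0) → P = 2925/4
  (9, 26) → P = 923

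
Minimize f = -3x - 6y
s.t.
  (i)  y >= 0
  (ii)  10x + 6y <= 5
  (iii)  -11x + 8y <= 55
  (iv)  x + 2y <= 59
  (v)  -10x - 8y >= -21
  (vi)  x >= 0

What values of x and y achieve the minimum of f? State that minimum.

The binding constraints are 10x + 6y = 5 and x = 0.
Solving simultaneously gives x = 0, y = 5/6.

x = 0, y = 5/6, minimum f = -5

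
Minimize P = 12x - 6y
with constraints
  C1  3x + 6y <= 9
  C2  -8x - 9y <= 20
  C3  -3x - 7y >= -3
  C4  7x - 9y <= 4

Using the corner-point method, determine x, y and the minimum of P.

x = -167/29, y = 84/29, minimum P = -2508/29

Feasible corners and P = 12x - 6y:
  (-167/29, 84/29) → P = -2508/29
  (-16/15, -172/135) → P = -232/45
  (55/76, 9/76) → P = 303/38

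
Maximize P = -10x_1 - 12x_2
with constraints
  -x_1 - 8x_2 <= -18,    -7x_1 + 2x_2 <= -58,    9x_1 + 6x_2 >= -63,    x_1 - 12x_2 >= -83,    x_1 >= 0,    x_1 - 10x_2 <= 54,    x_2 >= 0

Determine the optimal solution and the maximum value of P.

x_1 = 250/29, x_2 = 34/29, maximum P = -2908/29

The optimum lies where -x_1 - 8x_2 = -18 and -7x_1 + 2x_2 = -58.
Solving simultaneously gives x_1 = 250/29, x_2 = 34/29.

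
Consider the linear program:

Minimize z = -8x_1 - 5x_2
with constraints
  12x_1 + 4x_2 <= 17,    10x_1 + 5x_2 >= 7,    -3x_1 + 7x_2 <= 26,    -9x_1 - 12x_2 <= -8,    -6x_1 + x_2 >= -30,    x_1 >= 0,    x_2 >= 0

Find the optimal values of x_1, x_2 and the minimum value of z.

Corner points and z = -8x_1 - 5x_2:
  (5/32, 121/32) → z = -645/32
  (17/12, 0) → z = -34/3
  (44/75, 17/75) → z = -437/75
  (0, 7/5) → z = -7
  (0, 26/7) → z = -130/7
  (8/9, 0) → z = -64/9

x_1 = 5/32, x_2 = 121/32, minimum z = -645/32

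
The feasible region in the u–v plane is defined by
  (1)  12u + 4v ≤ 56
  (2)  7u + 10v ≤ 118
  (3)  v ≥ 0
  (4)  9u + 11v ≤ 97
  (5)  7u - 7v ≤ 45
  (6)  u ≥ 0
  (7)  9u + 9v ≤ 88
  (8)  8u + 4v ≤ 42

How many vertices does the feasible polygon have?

Intersecting each pair of boundary lines and keeping only the points that satisfy every inequality leaves:
  (14/3, 0)
  (7/2, 7/2)
  (0, 0)
  (0, 97/11)
  (37/26, 199/26)

5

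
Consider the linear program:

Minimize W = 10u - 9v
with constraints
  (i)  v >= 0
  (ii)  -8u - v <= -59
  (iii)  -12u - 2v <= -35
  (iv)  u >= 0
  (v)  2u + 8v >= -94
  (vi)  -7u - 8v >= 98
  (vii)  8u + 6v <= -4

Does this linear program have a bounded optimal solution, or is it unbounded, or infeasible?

infeasible

The boundaries -7u - 8v = 98 and 8u + 6v = -4 meet at (278/11, -378/11), but that point violates v ≥ 0. Every candidate vertex is excluded by some other constraint, so the feasible region is empty.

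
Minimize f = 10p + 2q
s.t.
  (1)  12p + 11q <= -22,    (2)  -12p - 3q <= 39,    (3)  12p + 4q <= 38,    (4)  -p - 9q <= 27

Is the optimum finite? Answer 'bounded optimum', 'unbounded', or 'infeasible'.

bounded optimum

Vertices and f = 10p + 2q:
  (-121/32, 17/8) → f = -537/16
  (99/97, -302/97) → f = 386/97
  (-18/7, -19/7) → f = -218/7
The feasible region has finitely many vertices and no improving ray; the minimum is -537/16 at (-121/32, 17/8).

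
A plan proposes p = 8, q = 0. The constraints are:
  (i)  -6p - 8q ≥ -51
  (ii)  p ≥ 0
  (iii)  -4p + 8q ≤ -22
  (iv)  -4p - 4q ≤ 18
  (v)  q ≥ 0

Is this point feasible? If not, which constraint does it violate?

(i): -48 ≥ -51 ✓
(ii): 8 ≥ 0 ✓
(iii): -32 ≤ -22 ✓
(iv): -32 ≤ 18 ✓
(v): 0 ≥ 0 ✓

feasible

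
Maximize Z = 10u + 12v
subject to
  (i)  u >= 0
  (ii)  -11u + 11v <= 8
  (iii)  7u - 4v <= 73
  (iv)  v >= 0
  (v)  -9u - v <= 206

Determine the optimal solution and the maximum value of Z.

Vertices and Z = 10u + 12v:
  (0, 8/11) → Z = 96/11
  (0, 0) → Z = 0
  (835/33, 859/33) → Z = 18658/33
  (73/7, 0) → Z = 730/7

At the optimal vertex, -11u + 11v = 8 and 7u - 4v = 73.
Solving simultaneously gives u = 835/33, v = 859/33.

u = 835/33, v = 859/33, maximum Z = 18658/33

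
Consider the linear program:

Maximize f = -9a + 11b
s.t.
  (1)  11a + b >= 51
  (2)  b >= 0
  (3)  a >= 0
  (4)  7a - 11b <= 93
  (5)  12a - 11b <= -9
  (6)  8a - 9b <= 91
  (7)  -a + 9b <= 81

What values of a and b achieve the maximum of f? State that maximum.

Extreme points and f = -9a + 11b:
  (552/133, 711/133) → f = 2853/133
  (189/50, 471/50) → f = 348/5
  (810/97, 963/97) → f = 3303/97

The optimum lies where 11a + b = 51 and -a + 9b = 81.
Solving simultaneously gives a = 189/50, b = 471/50.

a = 189/50, b = 471/50, maximum f = 348/5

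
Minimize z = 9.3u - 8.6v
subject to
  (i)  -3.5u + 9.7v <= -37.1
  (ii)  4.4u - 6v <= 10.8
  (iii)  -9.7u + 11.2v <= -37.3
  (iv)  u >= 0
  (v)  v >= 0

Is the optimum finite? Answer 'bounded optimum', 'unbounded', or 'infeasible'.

infeasible

The boundaries -3.5u + 9.7v = -37.1 and v = 0 meet at (10.6, 0), but that point violates 4.4u - 6v ≤ 10.8. Every candidate vertex is excluded by some other constraint, so the feasible region is empty.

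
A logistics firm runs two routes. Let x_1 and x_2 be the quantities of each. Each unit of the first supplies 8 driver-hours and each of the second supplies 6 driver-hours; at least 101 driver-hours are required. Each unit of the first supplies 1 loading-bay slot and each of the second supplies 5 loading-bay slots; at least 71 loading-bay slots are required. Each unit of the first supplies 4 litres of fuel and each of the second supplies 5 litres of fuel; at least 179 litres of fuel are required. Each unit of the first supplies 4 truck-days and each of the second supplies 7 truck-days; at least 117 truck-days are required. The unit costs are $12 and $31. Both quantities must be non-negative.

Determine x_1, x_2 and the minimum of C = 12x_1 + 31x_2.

x_1 = 36, x_2 = 7, minimum C = 649

Extreme points and C = 12x_1 + 31x_2:
  (0, 179/5) → C = 5549/5
  (71, 0) → C = 852
  (36, 7) → C = 649
The feasible region is unbounded (it extends along (0, 1), (1, 0)), but C strictly increases along every unbounded feasible direction, so there is no improving ray and the minimum is attained at a vertex.

The optimum lies where x_1 + 5x_2 = 71 and 4x_1 + 5x_2 = 179.
Solving simultaneously gives x_1 = 36, x_2 = 7.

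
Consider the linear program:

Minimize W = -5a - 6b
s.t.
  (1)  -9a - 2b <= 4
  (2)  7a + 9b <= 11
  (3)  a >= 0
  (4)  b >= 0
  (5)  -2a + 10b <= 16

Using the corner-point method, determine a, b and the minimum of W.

Vertices and W = -5a - 6b:
  (0, 11/9) → W = -22/3
  (11/7, 0) → W = -55/7
  (0, 0) → W = 0

The optimum lies where 7a + 9b = 11 and b = 0.
Solving simultaneously gives a = 11/7, b = 0.

a = 11/7, b = 0, minimum W = -55/7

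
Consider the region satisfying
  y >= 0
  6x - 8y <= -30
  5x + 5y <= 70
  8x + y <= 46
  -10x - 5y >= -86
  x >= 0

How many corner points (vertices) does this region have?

Intersecting each pair of boundary lines and keeping only the points that satisfy every inequality leaves:
  (169/35, 258/35)
  (0, 15/4)
  (16/5, 54/5)
  (0, 14)
  (24/5, 38/5)

5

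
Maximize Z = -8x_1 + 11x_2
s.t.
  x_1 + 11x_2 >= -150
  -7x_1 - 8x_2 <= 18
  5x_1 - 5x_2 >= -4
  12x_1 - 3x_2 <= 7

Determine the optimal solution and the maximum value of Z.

x_1 = 47/45, x_2 = 83/45, maximum Z = 179/15

Extreme points and Z = -8x_1 + 11x_2:
  (-122/75, -62/75) → Z = 98/25
  (2/117, -265/117) → Z = -977/39
  (47/45, 83/45) → Z = 179/15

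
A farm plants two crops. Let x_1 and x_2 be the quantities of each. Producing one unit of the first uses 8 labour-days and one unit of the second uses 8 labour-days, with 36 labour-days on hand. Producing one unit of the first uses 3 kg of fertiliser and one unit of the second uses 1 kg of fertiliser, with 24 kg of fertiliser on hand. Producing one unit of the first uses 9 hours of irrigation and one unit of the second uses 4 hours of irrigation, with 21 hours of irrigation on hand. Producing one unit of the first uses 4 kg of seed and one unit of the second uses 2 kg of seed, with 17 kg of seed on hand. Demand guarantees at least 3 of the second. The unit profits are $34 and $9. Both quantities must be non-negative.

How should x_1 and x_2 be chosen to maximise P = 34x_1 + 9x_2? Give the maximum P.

At the optimal vertex, 9x_1 + 4x_2 = 21 and x_2 = 3.
Solving simultaneously gives x_1 = 1, x_2 = 3.

x_1 = 1, x_2 = 3, maximum P = 61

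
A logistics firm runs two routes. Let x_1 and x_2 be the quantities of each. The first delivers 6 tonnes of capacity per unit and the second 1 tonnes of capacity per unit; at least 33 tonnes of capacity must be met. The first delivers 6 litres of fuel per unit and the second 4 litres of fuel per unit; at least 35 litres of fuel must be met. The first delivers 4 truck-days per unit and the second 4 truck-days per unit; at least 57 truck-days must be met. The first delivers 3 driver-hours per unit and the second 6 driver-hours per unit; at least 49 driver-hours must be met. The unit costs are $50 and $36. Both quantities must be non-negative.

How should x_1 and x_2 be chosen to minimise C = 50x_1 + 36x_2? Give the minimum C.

Corner points and C = 50x_1 + 36x_2:
  (0, 33) → C = 1188
  (49/3, 0) → C = 2450/3
  (15/4, 21/2) → C = 1131/2
  (73/6, 25/12) → C = 2050/3
The feasible region is unbounded (it extends along (0, 1), (1, 0)), but C strictly increases along every unbounded feasible direction, so there is no improving ray and the minimum is attained at a vertex.

At the optimal vertex, 6x_1 + x_2 = 33 and 4x_1 + 4x_2 = 57.
Solving simultaneously gives x_1 = 15/4, x_2 = 21/2.

x_1 = 15/4, x_2 = 21/2, minimum C = 1131/2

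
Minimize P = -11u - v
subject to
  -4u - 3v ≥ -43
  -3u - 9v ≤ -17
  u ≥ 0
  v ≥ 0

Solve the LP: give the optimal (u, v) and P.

Extreme points and P = -11u - v:
  (0, 43/3) → P = -43/3
  (43/4, 0) → P = -473/4
  (0, 17/9) → P = -17/9
  (17/3, 0) → P = -187/3

u = 43/4, v = 0, minimum P = -473/4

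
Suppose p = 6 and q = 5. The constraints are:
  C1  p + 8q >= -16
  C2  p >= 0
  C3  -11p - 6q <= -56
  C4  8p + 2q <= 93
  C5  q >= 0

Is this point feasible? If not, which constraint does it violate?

C1: 46 ≥ -16 ✓
C2: 6 ≥ 0 ✓
C3: -96 ≤ -56 ✓
C4: 58 ≤ 93 ✓
C5: 5 ≥ 0 ✓

feasible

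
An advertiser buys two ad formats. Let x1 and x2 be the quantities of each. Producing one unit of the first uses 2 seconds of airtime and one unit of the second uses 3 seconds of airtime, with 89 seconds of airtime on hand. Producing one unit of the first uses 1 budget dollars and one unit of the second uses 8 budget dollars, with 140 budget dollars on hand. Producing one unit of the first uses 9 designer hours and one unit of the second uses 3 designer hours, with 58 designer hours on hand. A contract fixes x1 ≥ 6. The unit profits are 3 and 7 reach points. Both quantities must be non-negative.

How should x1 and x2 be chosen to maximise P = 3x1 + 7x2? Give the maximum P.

The optimum lies where 9x1 + 3x2 = 58 and x1 = 6.
Solving simultaneously gives x1 = 6, x2 = 4/3.

x1 = 6, x2 = 4/3, maximum P = 82/3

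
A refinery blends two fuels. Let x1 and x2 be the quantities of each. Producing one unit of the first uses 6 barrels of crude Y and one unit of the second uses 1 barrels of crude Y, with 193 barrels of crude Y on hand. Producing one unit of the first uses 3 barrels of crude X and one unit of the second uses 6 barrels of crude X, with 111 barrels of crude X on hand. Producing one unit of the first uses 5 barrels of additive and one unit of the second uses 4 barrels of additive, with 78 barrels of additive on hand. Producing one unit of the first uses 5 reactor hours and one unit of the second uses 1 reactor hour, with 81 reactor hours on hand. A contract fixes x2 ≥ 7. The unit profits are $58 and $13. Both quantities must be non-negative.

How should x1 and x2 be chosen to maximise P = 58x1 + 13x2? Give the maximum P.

x1 = 10, x2 = 7, maximum P = 671

Extreme points and P = 58x1 + 13x2:
  (0, 37/2) → P = 481/2
  (0, 7) → P = 91
  (4/3, 107/6) → P = 1855/6
  (10, 7) → P = 671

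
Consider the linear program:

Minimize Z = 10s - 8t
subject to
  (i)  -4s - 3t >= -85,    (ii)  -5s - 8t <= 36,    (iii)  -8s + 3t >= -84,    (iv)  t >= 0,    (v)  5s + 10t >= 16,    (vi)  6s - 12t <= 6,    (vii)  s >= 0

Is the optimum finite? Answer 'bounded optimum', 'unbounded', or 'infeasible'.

Extreme points and Z = 10s - 8t:
  (169/12, 86/9) → Z = 1159/18
  (0, 85/3) → Z = -680/3
  (165/13, 76/13) → Z = 1042/13
  (21/10, 11/20) → Z = 83/5
  (0, 8/5) → Z = -64/5
The feasible region has finitely many vertices and no improving ray; the minimum is -680/3 at (0, 85/3).

bounded optimum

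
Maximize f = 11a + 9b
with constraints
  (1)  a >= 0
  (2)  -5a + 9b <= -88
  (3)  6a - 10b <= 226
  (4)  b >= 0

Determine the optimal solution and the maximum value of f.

Extreme points and f = 11a + 9b:
  (577/2, 301/2) → f = 4528
  (88/5, 0) → f = 968/5
  (113/3, 0) → f = 1243/3

The optimum lies where -5a + 9b = -88 and 6a - 10b = 226.
Solving simultaneously gives a = 577/2, b = 301/2.

a = 577/2, b = 301/2, maximum f = 4528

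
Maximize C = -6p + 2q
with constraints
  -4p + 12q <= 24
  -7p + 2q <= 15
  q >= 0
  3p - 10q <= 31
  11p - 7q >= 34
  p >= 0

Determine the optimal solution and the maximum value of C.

Vertices and C = -6p + 2q:
  (72/13, 50/13) → C = -332/13
  (31/3, 0) → C = -62
  (34/11, 0) → C = -204/11
The feasible region is unbounded (it extends along (3, 1), (10, 3)), but C strictly decreases along every unbounded feasible direction, so there is no improving ray and the maximum is attained at a vertex.

p = 34/11, q = 0, maximum C = -204/11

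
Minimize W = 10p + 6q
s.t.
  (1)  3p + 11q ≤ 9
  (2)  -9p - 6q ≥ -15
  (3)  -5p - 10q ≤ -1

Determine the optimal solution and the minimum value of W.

p = -79/25, q = 42/25, minimum W = -538/25

Extreme points and W = 10p + 6q:
  (37/27, 4/9) → W = 442/27
  (-79/25, 42/25) → W = -538/25
  (12/5, -11/10) → W = 87/5

At the optimal vertex, 3p + 11q = 9 and -5p - 10q = -1.
Solving simultaneously gives p = -79/25, q = 42/25.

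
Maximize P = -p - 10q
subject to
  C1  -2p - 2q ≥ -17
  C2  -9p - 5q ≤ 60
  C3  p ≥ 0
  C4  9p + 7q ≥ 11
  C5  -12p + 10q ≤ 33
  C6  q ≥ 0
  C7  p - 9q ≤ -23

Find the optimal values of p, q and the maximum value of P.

The binding constraints are p = 0 and p - 9q = -23.
Solving simultaneously gives p = 0, q = 23/9.

p = 0, q = 23/9, maximum P = -230/9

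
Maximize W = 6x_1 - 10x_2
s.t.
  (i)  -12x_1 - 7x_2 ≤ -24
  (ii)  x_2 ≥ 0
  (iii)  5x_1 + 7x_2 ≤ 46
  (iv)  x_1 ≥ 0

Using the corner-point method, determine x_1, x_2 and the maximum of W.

x_1 = 46/5, x_2 = 0, maximum W = 276/5

Feasible corners and W = 6x_1 - 10x_2:
  (2, 0) → W = 12
  (0, 24/7) → W = -240/7
  (46/5, 0) → W = 276/5
  (0, 46/7) → W = -460/7

The optimum lies where x_2 = 0 and 5x_1 + 7x_2 = 46.
Solving simultaneously gives x_1 = 46/5, x_2 = 0.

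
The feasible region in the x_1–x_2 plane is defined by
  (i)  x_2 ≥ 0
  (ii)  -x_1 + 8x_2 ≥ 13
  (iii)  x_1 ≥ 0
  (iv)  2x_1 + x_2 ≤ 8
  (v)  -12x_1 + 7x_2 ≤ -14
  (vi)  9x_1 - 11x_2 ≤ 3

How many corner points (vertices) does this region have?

Intersecting each pair of boundary lines and keeping only the points that satisfy every inequality leaves:
  (203/89, 170/89)
  (167/61, 120/61)
  (35/13, 34/13)
  (91/31, 66/31)

4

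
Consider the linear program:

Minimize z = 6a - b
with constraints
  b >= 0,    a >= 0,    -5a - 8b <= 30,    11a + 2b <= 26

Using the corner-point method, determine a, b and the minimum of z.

a = 0, b = 13, minimum z = -13

Corner points and z = 6a - b:
  (0, 0) → z = 0
  (26/11, 0) → z = 156/11
  (0, 13) → z = -13

The binding constraints are a = 0 and 11a + 2b = 26.
Solving simultaneously gives a = 0, b = 13.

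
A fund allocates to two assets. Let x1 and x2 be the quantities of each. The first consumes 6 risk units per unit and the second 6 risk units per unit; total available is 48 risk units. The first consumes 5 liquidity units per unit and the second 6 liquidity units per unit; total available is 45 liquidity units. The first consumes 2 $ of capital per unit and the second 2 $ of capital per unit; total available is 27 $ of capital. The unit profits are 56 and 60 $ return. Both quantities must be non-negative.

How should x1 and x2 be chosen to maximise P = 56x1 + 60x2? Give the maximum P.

x1 = 3, x2 = 5, maximum P = 468

Extreme points and P = 56x1 + 60x2:
  (0, 0) → P = 0
  (0, 15/2) → P = 450
  (8, 0) → P = 448
  (3, 5) → P = 468

At the optimal vertex, 6x1 + 6x2 = 48 and 5x1 + 6x2 = 45.
Solving simultaneously gives x1 = 3, x2 = 5.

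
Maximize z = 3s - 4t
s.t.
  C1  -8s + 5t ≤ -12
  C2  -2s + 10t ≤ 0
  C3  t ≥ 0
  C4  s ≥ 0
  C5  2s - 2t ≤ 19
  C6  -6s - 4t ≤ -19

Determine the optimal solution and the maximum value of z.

s = 19/2, t = 0, maximum z = 57/2

Extreme points and z = 3s - 4t:
  (95/8, 19/8) → z = 209/8
  (95/34, 19/34) → z = 209/34
  (19/2, 0) → z = 57/2
  (19/6, 0) → z = 19/2

The optimum lies where t = 0 and 2s - 2t = 19.
Solving simultaneously gives s = 19/2, t = 0.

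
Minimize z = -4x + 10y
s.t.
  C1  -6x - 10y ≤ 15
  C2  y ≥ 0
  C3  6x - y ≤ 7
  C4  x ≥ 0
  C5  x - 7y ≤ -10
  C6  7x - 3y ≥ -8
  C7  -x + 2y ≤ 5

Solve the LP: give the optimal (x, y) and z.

x = 59/41, y = 67/41, minimum z = 434/41

Corner points and z = -4x + 10y:
  (59/41, 67/41) → z = 434/41
  (19/11, 37/11) → z = 294/11
  (0, 10/7) → z = 100/7
  (0, 5/2) → z = 25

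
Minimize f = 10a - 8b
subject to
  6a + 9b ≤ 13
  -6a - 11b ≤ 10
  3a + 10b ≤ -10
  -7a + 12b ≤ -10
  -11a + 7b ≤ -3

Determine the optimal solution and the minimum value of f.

a = 10/27, b = -10/9, minimum f = 340/27

Feasible corners and f = 10a - 8b:
  (233/12, -23/2) → f = 1717/6
  (20/3, -3) → f = 272/3
  (10/27, -10/9) → f = 340/27

The binding constraints are -6a - 11b = 10 and 3a + 10b = -10.
Solving simultaneously gives a = 10/27, b = -10/9.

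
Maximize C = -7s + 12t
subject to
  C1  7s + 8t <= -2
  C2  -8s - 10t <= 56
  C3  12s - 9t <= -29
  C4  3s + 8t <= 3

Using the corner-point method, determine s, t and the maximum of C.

Feasible corners and C = -7s + 12t:
  (-397/96, -55/24) → C = 139/96
  (-239/17, 96/17) → C = 2825/17
  (-5/3, 1) → C = 71/3

s = -239/17, t = 96/17, maximum C = 2825/17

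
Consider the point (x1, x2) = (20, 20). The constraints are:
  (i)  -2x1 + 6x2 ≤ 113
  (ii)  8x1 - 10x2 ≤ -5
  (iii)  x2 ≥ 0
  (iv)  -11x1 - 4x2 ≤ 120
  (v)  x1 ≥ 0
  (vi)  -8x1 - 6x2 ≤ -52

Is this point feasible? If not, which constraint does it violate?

feasible

(i): 80 ≤ 113 ✓
(ii): -40 ≤ -5 ✓
(iii): 20 ≥ 0 ✓
(iv): -300 ≤ 120 ✓
(v): 20 ≥ 0 ✓
(vi): -280 ≤ -52 ✓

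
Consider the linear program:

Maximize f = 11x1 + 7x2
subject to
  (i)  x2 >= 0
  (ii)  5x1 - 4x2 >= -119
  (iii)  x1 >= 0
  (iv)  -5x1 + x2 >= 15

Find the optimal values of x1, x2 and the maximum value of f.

Vertices and f = 11x1 + 7x2:
  (0, 119/4) → f = 833/4
  (59/15, 104/3) → f = 4289/15
  (0, 15) → f = 105

The binding constraints are 5x1 - 4x2 = -119 and -5x1 + x2 = 15.
Solving simultaneously gives x1 = 59/15, x2 = 104/3.

x1 = 59/15, x2 = 104/3, maximum f = 4289/15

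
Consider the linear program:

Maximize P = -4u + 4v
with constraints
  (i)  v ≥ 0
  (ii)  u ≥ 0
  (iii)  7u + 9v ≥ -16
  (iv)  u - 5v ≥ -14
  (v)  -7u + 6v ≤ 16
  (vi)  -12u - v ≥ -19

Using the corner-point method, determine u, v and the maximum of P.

u = 4/29, v = 82/29, maximum P = 312/29

Extreme points and P = -4u + 4v:
  (0, 0) → P = 0
  (19/12, 0) → P = -19/3
  (0, 8/3) → P = 32/3
  (4/29, 82/29) → P = 312/29
  (81/61, 187/61) → P = 424/61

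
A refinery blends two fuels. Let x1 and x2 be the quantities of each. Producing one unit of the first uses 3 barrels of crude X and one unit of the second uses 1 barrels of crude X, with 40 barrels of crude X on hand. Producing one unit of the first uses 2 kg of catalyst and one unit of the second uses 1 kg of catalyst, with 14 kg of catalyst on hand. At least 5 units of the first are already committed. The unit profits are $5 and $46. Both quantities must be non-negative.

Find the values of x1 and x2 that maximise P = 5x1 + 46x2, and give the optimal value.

Vertices and P = 5x1 + 46x2:
  (7, 0) → P = 35
  (5, 0) → P = 25
  (5, 4) → P = 209

The optimum lies where 2x1 + x2 = 14 and x1 = 5.
Solving simultaneously gives x1 = 5, x2 = 4.

x1 = 5, x2 = 4, maximum P = 209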